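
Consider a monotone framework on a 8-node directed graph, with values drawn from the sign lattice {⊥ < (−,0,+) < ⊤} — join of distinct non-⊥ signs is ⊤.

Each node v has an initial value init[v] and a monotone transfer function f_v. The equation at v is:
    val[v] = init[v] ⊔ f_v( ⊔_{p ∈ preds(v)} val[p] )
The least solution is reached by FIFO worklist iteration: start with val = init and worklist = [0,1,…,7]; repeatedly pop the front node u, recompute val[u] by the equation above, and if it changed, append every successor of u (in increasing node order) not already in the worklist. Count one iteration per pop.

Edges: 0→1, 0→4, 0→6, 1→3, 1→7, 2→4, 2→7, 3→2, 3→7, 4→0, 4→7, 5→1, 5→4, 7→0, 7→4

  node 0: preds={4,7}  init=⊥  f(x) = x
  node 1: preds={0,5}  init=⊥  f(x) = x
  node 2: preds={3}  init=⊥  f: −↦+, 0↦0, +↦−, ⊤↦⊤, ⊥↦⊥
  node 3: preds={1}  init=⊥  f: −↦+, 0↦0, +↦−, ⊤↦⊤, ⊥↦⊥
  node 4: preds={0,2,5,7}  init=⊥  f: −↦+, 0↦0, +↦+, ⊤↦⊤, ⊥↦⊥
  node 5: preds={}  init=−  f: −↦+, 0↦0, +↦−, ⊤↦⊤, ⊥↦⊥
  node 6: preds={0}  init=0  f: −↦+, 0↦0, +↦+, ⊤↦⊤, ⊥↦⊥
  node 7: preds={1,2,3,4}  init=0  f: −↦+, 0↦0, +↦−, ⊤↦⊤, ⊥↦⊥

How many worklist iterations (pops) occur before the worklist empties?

Worklist (14 pops):
  #1 pop 0: in=0 → 0 (was ⊥); enqueue []
  #2 pop 1: in=⊤ → ⊤ (was ⊥); enqueue []
  #3 pop 2: in=⊥ → ⊥ (no change)
  #4 pop 3: in=⊤ → ⊤ (was ⊥); enqueue [2]
  #5 pop 4: in=⊤ → ⊤ (was ⊥); enqueue [0]
  #6 pop 5: in=⊥ → − (no change)
  #7 pop 6: in=0 → 0 (no change)
  #8 pop 7: in=⊤ → ⊤ (was 0); enqueue [4]
  #9 pop 2: in=⊤ → ⊤ (was ⊥); enqueue [7]
  #10 pop 0: in=⊤ → ⊤ (was 0); enqueue [1,6]
  #11 pop 4: in=⊤ → ⊤ (no change)
  #12 pop 7: in=⊤ → ⊤ (no change)
  #13 pop 1: in=⊤ → ⊤ (no change)
  #14 pop 6: in=⊤ → ⊤ (was 0); enqueue []

Fixpoint:
  val[0] = ⊤
  val[1] = ⊤
  val[2] = ⊤
  val[3] = ⊤
  val[4] = ⊤
  val[5] = −
  val[6] = ⊤
  val[7] = ⊤

14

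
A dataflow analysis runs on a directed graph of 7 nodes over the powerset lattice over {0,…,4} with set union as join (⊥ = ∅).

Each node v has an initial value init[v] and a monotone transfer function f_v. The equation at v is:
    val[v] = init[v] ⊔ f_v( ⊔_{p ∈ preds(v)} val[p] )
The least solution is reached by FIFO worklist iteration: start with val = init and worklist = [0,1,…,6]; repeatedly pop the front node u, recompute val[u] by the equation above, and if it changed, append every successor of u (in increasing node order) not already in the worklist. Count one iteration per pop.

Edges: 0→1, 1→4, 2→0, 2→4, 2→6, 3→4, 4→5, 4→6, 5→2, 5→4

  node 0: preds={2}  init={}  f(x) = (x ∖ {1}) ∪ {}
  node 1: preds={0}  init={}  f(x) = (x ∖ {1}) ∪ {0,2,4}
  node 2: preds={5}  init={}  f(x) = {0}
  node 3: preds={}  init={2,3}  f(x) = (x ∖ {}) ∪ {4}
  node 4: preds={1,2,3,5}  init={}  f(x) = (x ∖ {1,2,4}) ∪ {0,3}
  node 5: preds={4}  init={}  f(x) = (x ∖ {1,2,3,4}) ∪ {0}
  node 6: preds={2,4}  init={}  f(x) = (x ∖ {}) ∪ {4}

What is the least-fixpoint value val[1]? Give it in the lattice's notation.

Trace (11 dequeues):
  [1] u=0 | in {} | out {} | ==
  [2] u=1 | in {} | out {0,2,4} | prev {} | push {}
  [3] u=2 | in {} | out {0} | prev {} | push {0}
  [4] u=3 | in {} | out {2,3,4} | prev {2,3} | push {}
  [5] u=4 | in {0,2,3,4} | out {0,3} | prev {} | push {}
  [6] u=5 | in {0,3} | out {0} | prev {} | push {2,4}
  [7] u=6 | in {0,3} | out {0,3,4} | prev {} | push {}
  [8] u=0 | in {0} | out {0} | prev {} | push {1}
  [9] u=2 | in {0} | out {0} | ==
  [10] u=4 | in {0,2,3,4} | out {0,3} | ==
  [11] u=1 | in {0} | out {0,2,4} | ==

Converged values:
  [0] {0}
  [1] {0,2,4}
  [2] {0}
  [3] {2,3,4}
  [4] {0,3}
  [5] {0}
  [6] {0,3,4}

{0,2,4}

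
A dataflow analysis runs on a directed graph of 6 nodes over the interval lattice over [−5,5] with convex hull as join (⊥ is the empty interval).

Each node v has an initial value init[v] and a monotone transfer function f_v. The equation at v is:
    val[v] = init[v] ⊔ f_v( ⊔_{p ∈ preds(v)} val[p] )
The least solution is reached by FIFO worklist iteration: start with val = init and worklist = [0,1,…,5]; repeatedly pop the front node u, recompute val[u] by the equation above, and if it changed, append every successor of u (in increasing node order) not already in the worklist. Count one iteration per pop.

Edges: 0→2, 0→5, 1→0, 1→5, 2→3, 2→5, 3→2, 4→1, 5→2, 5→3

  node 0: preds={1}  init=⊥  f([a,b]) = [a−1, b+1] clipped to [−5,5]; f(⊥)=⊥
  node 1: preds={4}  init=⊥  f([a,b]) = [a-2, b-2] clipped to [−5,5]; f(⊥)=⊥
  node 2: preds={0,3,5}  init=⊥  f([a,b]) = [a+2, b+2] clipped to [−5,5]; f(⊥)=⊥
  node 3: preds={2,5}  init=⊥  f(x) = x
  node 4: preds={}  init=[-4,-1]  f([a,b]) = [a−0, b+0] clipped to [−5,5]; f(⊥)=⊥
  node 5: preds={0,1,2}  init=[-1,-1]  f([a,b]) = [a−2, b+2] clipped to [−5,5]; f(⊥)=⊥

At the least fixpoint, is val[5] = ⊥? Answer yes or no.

Worklist (12 pops):
  #1 pop 0: in=⊥ → ⊥ (no change)
  #2 pop 1: in=[-4,-1] → [-5,-3] (was ⊥); enqueue [0]
  #3 pop 2: in=[-1,-1] → [1,1] (was ⊥); enqueue []
  #4 pop 3: in=[-1,1] → [-1,1] (was ⊥); enqueue [2]
  #5 pop 4: in=⊥ → [-4,-1] (no change)
  #6 pop 5: in=[-5,1] → [-5,3] (was [-1,-1]); enqueue [3]
  #7 pop 0: in=[-5,-3] → [-5,-2] (was ⊥); enqueue [5]
  #8 pop 2: in=[-5,3] → [-3,5] (was [1,1]); enqueue []
  #9 pop 3: in=[-5,5] → [-5,5] (was [-1,1]); enqueue [2]
  #10 pop 5: in=[-5,5] → [-5,5] (was [-5,3]); enqueue [3]
  #11 pop 2: in=[-5,5] → [-3,5] (no change)
  #12 pop 3: in=[-5,5] → [-5,5] (no change)

Fixpoint:
  val[0] = [-5,-2]
  val[1] = [-5,-3]
  val[2] = [-3,5]
  val[3] = [-5,5]
  val[4] = [-4,-1]
  val[5] = [-5,5]

no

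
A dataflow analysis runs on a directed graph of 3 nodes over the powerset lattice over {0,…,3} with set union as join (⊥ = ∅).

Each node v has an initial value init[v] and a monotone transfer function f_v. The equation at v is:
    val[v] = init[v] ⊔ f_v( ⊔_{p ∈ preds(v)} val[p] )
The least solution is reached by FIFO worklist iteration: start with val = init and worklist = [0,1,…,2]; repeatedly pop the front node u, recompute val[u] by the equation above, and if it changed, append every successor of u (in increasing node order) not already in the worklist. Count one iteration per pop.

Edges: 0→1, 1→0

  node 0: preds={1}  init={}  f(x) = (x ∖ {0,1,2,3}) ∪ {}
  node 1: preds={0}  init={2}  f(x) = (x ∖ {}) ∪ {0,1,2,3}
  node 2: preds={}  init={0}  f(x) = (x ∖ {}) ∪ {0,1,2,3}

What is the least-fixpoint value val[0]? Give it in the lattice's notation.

{}

Worklist (4 pops):
  #1 pop 0: in={2} → {} (no change)
  #2 pop 1: in={} → {0,1,2,3} (was {2}); enqueue [0]
  #3 pop 2: in={} → {0,1,2,3} (was {0}); enqueue []
  #4 pop 0: in={0,1,2,3} → {} (no change)

Fixpoint:
  val[0] = {}
  val[1] = {0,1,2,3}
  val[2] = {0,1,2,3}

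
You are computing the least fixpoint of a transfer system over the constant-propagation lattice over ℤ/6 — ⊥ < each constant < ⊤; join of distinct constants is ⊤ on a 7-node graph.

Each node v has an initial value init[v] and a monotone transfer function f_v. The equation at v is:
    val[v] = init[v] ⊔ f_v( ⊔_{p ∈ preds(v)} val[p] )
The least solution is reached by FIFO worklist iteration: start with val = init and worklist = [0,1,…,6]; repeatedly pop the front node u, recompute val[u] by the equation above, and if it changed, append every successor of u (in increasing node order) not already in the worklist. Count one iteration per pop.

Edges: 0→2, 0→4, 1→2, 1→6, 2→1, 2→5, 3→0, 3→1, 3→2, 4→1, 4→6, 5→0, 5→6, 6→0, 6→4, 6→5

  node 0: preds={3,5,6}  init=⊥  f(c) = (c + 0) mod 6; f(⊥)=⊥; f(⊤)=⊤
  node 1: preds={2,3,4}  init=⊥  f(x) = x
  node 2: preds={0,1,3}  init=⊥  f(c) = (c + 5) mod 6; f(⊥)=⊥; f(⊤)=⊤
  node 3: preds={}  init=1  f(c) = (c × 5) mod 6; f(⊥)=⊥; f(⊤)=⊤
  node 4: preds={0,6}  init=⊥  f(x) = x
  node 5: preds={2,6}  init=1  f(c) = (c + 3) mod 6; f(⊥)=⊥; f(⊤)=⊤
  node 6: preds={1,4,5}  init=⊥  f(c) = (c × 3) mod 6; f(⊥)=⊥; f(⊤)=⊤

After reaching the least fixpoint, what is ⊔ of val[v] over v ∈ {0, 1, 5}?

⊤

Iteration log — 15 steps:
  step 1. node 0  ⊔preds=1  new=1  old=⊥  +wl: 
  step 2. node 1  ⊔preds=1  new=1  old=⊥  +wl: 
  step 3. node 2  ⊔preds=1  new=0  old=⊥  +wl: 1
  step 4. node 3  ⊔preds=⊥  new=1  stable
  step 5. node 4  ⊔preds=1  new=1  old=⊥  +wl: 
  step 6. node 5  ⊔preds=0  new=⊤  old=1  +wl: 0
  step 7. node 6  ⊔preds=⊤  new=⊤  old=⊥  +wl: 4,5
  step 8. node 1  ⊔preds=⊤  new=⊤  old=1  +wl: 2,6
  step 9. node 0  ⊔preds=⊤  new=⊤  old=1  +wl: 
  step 10. node 4  ⊔preds=⊤  new=⊤  old=1  +wl: 1
  step 11. node 5  ⊔preds=⊤  new=⊤  stable
  step 12. node 2  ⊔preds=⊤  new=⊤  old=0  +wl: 5
  step 13. node 6  ⊔preds=⊤  new=⊤  stable
  step 14. node 1  ⊔preds=⊤  new=⊤  stable
  step 15. node 5  ⊔preds=⊤  new=⊤  stable

Least fixpoint reached:
  node 0: ⊤
  node 1: ⊤
  node 2: ⊤
  node 3: 1
  node 4: ⊤
  node 5: ⊤
  node 6: ⊤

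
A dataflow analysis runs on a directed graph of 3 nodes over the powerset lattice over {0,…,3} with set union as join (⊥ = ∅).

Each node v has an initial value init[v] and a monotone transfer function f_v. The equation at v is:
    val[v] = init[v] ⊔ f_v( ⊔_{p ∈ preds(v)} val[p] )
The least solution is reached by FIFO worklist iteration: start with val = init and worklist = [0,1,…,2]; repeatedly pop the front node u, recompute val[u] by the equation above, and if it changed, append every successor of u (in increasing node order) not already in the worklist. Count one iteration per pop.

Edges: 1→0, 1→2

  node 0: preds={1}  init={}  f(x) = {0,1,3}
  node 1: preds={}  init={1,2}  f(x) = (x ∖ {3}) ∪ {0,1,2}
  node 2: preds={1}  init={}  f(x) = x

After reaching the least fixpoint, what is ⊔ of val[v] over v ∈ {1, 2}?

{0,1,2}

Worklist (4 pops):
  #1 pop 0: in={1,2} → {0,1,3} (was {}); enqueue []
  #2 pop 1: in={} → {0,1,2} (was {1,2}); enqueue [0]
  #3 pop 2: in={0,1,2} → {0,1,2} (was {}); enqueue []
  #4 pop 0: in={0,1,2} → {0,1,3} (no change)

Fixpoint:
  val[0] = {0,1,3}
  val[1] = {0,1,2}
  val[2] = {0,1,2}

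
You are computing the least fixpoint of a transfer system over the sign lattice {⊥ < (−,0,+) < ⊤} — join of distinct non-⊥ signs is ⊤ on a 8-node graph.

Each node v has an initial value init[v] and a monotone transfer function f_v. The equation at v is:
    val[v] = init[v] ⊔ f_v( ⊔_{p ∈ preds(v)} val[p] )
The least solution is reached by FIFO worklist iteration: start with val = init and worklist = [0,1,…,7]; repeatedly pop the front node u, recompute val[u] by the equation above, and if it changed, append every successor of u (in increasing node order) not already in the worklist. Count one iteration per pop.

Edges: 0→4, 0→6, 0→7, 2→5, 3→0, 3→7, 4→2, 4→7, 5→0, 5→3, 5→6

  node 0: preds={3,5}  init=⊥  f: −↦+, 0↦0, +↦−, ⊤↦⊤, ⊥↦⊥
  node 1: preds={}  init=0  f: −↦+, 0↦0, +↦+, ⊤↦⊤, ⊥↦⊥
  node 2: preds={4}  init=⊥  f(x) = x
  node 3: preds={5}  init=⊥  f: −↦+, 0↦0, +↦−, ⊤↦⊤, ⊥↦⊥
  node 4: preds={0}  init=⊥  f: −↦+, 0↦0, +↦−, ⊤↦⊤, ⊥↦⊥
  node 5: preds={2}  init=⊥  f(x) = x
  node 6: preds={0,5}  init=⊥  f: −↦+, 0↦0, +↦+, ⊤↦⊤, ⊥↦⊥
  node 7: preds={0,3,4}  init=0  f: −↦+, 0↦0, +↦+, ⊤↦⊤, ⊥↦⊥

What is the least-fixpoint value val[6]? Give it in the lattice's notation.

⊥

Iteration log — 8 steps:
  step 1. node 0  ⊔preds=⊥  new=⊥  stable
  step 2. node 1  ⊔preds=⊥  new=0  stable
  step 3. node 2  ⊔preds=⊥  new=⊥  stable
  step 4. node 3  ⊔preds=⊥  new=⊥  stable
  step 5. node 4  ⊔preds=⊥  new=⊥  stable
  step 6. node 5  ⊔preds=⊥  new=⊥  stable
  step 7. node 6  ⊔preds=⊥  new=⊥  stable
  step 8. node 7  ⊔preds=⊥  new=0  stable

Least fixpoint reached:
  node 0: ⊥
  node 1: 0
  node 2: ⊥
  node 3: ⊥
  node 4: ⊥
  node 5: ⊥
  node 6: ⊥
  node 7: 0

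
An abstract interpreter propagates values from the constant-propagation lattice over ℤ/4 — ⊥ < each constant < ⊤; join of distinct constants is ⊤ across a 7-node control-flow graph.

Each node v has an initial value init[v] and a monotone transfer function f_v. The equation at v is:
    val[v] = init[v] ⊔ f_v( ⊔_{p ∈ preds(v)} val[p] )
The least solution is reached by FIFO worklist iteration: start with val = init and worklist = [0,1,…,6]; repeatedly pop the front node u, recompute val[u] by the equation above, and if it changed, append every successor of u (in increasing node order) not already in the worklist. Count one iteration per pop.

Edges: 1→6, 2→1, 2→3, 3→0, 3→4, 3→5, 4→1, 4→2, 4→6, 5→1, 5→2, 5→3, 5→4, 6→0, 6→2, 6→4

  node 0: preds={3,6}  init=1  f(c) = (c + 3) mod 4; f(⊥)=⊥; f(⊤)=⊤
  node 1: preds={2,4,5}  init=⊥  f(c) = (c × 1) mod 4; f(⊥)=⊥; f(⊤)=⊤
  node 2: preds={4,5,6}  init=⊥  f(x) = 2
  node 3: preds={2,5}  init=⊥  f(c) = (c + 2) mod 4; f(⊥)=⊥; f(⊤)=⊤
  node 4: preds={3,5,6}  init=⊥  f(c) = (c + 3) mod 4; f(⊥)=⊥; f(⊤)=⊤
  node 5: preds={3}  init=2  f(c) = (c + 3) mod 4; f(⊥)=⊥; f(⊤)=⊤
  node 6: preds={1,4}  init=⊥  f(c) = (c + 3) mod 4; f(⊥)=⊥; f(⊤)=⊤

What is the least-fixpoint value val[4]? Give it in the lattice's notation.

Trace (15 dequeues):
  [1] u=0 | in ⊥ | out 1 | ==
  [2] u=1 | in 2 | out 2 | prev ⊥ | push {}
  [3] u=2 | in 2 | out 2 | prev ⊥ | push {1}
  [4] u=3 | in 2 | out 0 | prev ⊥ | push {0}
  [5] u=4 | in ⊤ | out ⊤ | prev ⊥ | push {2}
  [6] u=5 | in 0 | out ⊤ | prev 2 | push {3,4}
  [7] u=6 | in ⊤ | out ⊤ | prev ⊥ | push {}
  [8] u=1 | in ⊤ | out ⊤ | prev 2 | push {6}
  [9] u=0 | in ⊤ | out ⊤ | prev 1 | push {}
  [10] u=2 | in ⊤ | out 2 | ==
  [11] u=3 | in ⊤ | out ⊤ | prev 0 | push {0,5}
  [12] u=4 | in ⊤ | out ⊤ | ==
  [13] u=6 | in ⊤ | out ⊤ | ==
  [14] u=0 | in ⊤ | out ⊤ | ==
  [15] u=5 | in ⊤ | out ⊤ | ==

Converged values:
  [0] ⊤
  [1] ⊤
  [2] 2
  [3] ⊤
  [4] ⊤
  [5] ⊤
  [6] ⊤

⊤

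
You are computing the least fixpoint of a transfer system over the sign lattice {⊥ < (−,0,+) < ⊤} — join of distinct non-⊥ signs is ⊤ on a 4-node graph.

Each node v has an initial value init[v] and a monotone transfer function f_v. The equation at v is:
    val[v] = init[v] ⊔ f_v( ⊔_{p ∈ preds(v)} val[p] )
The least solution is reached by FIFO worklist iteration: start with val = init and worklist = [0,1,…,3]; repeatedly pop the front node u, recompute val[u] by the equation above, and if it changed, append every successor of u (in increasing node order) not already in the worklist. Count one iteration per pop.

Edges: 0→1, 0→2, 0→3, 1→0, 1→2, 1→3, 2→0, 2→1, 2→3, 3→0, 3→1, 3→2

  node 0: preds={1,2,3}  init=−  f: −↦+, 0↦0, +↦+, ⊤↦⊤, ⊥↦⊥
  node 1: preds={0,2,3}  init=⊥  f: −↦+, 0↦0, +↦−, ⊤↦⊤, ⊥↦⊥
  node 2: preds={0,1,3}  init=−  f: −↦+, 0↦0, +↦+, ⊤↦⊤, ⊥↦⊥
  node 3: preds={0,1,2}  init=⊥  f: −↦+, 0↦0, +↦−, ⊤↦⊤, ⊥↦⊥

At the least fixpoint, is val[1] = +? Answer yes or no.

Trace (7 dequeues):
  [1] u=0 | in − | out ⊤ | prev − | push {}
  [2] u=1 | in ⊤ | out ⊤ | prev ⊥ | push {0}
  [3] u=2 | in ⊤ | out ⊤ | prev − | push {1}
  [4] u=3 | in ⊤ | out ⊤ | prev ⊥ | push {2}
  [5] u=0 | in ⊤ | out ⊤ | ==
  [6] u=1 | in ⊤ | out ⊤ | ==
  [7] u=2 | in ⊤ | out ⊤ | ==

Converged values:
  [0] ⊤
  [1] ⊤
  [2] ⊤
  [3] ⊤

no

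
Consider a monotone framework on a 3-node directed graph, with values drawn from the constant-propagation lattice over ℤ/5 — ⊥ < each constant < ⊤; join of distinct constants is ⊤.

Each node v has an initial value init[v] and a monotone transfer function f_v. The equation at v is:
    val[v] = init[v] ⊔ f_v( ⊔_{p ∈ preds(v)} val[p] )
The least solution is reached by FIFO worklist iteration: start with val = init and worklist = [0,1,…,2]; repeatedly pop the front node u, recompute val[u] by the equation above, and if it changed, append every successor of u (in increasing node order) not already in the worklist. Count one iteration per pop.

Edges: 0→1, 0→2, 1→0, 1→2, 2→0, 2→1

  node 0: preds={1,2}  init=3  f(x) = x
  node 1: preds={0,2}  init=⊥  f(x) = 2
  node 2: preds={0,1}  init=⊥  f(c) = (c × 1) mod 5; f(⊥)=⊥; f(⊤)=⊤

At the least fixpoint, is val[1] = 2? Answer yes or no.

Iteration log — 6 steps:
  step 1. node 0  ⊔preds=⊥  new=3  stable
  step 2. node 1  ⊔preds=3  new=2  old=⊥  +wl: 0
  step 3. node 2  ⊔preds=⊤  new=⊤  old=⊥  +wl: 1
  step 4. node 0  ⊔preds=⊤  new=⊤  old=3  +wl: 2
  step 5. node 1  ⊔preds=⊤  new=2  stable
  step 6. node 2  ⊔preds=⊤  new=⊤  stable

Least fixpoint reached:
  node 0: ⊤
  node 1: 2
  node 2: ⊤

yes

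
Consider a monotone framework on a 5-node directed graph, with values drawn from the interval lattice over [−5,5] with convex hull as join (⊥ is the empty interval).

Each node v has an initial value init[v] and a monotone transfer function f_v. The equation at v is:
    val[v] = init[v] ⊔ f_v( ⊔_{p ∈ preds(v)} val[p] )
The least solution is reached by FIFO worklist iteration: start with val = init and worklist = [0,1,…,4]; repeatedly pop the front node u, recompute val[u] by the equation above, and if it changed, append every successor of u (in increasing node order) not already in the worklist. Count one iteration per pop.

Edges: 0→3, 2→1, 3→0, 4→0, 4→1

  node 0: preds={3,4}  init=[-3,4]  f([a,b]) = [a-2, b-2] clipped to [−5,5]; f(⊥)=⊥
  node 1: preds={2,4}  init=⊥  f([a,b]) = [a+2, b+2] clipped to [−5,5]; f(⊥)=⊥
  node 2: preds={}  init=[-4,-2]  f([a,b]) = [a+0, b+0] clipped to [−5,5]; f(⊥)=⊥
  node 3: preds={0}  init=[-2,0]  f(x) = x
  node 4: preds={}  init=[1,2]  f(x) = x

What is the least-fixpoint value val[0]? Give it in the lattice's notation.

[-5,4]

Iteration log — 8 steps:
  step 1. node 0  ⊔preds=[-2,2]  new=[-4,4]  old=[-3,4]  +wl: 
  step 2. node 1  ⊔preds=[-4,2]  new=[-2,4]  old=⊥  +wl: 
  step 3. node 2  ⊔preds=⊥  new=[-4,-2]  stable
  step 4. node 3  ⊔preds=[-4,4]  new=[-4,4]  old=[-2,0]  +wl: 0
  step 5. node 4  ⊔preds=⊥  new=[1,2]  stable
  step 6. node 0  ⊔preds=[-4,4]  new=[-5,4]  old=[-4,4]  +wl: 3
  step 7. node 3  ⊔preds=[-5,4]  new=[-5,4]  old=[-4,4]  +wl: 0
  step 8. node 0  ⊔preds=[-5,4]  new=[-5,4]  stable

Least fixpoint reached:
  node 0: [-5,4]
  node 1: [-2,4]
  node 2: [-4,-2]
  node 3: [-5,4]
  node 4: [1,2]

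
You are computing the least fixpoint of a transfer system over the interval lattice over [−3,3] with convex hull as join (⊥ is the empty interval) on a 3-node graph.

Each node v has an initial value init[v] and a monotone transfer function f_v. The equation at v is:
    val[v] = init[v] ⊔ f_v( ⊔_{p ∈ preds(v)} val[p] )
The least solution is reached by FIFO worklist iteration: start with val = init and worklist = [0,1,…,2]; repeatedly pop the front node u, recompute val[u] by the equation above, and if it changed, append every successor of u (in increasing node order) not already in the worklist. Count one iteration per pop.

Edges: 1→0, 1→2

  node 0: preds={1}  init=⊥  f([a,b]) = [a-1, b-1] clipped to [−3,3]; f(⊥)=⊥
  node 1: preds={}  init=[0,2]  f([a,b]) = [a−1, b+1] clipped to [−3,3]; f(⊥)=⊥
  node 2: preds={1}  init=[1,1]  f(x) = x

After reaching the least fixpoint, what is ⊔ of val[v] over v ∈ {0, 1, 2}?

[-1,2]

Trace (3 dequeues):
  [1] u=0 | in [0,2] | out [-1,1] | prev ⊥ | push {}
  [2] u=1 | in ⊥ | out [0,2] | ==
  [3] u=2 | in [0,2] | out [0,2] | prev [1,1] | push {}

Converged values:
  [0] [-1,1]
  [1] [0,2]
  [2] [0,2]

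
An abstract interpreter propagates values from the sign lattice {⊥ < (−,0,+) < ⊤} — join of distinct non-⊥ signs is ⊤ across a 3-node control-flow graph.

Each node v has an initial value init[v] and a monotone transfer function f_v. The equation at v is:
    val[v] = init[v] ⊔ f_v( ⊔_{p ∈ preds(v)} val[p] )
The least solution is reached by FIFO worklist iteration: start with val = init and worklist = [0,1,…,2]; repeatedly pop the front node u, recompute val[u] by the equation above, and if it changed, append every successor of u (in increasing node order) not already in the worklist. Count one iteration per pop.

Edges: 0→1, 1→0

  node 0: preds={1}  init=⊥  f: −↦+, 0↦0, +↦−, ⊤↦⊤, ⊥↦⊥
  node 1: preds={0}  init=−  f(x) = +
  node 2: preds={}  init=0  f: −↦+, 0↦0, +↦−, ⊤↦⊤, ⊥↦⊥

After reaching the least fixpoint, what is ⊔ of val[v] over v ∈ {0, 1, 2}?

Iteration log — 5 steps:
  step 1. node 0  ⊔preds=−  new=+  old=⊥  +wl: 
  step 2. node 1  ⊔preds=+  new=⊤  old=−  +wl: 0
  step 3. node 2  ⊔preds=⊥  new=0  stable
  step 4. node 0  ⊔preds=⊤  new=⊤  old=+  +wl: 1
  step 5. node 1  ⊔preds=⊤  new=⊤  stable

Least fixpoint reached:
  node 0: ⊤
  node 1: ⊤
  node 2: 0

⊤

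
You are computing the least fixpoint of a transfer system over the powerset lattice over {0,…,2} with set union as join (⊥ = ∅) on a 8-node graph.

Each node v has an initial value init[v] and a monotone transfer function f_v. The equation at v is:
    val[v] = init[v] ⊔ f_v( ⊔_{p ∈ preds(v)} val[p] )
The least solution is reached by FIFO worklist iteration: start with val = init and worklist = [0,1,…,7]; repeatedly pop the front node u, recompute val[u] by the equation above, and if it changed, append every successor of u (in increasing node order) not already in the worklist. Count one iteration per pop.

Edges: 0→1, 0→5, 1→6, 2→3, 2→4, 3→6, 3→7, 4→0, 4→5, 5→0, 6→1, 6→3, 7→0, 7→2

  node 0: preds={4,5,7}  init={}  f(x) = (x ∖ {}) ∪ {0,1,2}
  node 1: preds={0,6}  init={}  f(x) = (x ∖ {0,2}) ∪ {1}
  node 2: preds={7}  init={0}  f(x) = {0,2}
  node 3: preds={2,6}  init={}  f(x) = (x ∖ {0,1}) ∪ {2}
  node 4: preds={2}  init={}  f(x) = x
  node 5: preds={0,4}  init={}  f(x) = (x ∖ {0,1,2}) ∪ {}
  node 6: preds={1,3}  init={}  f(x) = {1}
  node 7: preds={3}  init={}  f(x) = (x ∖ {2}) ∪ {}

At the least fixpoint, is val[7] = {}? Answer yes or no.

yes

Trace (11 dequeues):
  [1] u=0 | in {} | out {0,1,2} | prev {} | push {}
  [2] u=1 | in {0,1,2} | out {1} | prev {} | push {}
  [3] u=2 | in {} | out {0,2} | prev {0} | push {}
  [4] u=3 | in {0,2} | out {2} | prev {} | push {}
  [5] u=4 | in {0,2} | out {0,2} | prev {} | push {0}
  [6] u=5 | in {0,1,2} | out {} | ==
  [7] u=6 | in {1,2} | out {1} | prev {} | push {1,3}
  [8] u=7 | in {2} | out {} | ==
  [9] u=0 | in {0,2} | out {0,1,2} | ==
  [10] u=1 | in {0,1,2} | out {1} | ==
  [11] u=3 | in {0,1,2} | out {2} | ==

Converged values:
  [0] {0,1,2}
  [1] {1}
  [2] {0,2}
  [3] {2}
  [4] {0,2}
  [5] {}
  [6] {1}
  [7] {}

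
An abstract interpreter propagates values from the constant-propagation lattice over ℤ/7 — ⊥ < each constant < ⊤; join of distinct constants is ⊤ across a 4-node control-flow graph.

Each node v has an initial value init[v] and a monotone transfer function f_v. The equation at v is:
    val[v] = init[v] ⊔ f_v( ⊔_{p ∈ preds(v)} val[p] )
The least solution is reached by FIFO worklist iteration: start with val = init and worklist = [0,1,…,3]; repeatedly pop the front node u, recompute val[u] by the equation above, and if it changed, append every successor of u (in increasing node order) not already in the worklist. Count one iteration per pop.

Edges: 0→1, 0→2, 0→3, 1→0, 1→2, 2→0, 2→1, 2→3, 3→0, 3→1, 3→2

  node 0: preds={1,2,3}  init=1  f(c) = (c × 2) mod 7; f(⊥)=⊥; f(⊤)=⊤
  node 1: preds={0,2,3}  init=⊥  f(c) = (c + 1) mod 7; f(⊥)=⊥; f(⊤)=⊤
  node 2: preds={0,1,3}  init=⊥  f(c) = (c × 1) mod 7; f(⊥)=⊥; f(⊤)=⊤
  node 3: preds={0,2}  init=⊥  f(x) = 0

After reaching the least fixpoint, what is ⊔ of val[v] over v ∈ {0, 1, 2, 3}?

⊤

Worklist (9 pops):
  #1 pop 0: in=⊥ → 1 (no change)
  #2 pop 1: in=1 → 2 (was ⊥); enqueue [0]
  #3 pop 2: in=⊤ → ⊤ (was ⊥); enqueue [1]
  #4 pop 3: in=⊤ → 0 (was ⊥); enqueue [2]
  #5 pop 0: in=⊤ → ⊤ (was 1); enqueue [3]
  #6 pop 1: in=⊤ → ⊤ (was 2); enqueue [0]
  #7 pop 2: in=⊤ → ⊤ (no change)
  #8 pop 3: in=⊤ → 0 (no change)
  #9 pop 0: in=⊤ → ⊤ (no change)

Fixpoint:
  val[0] = ⊤
  val[1] = ⊤
  val[2] = ⊤
  val[3] = 0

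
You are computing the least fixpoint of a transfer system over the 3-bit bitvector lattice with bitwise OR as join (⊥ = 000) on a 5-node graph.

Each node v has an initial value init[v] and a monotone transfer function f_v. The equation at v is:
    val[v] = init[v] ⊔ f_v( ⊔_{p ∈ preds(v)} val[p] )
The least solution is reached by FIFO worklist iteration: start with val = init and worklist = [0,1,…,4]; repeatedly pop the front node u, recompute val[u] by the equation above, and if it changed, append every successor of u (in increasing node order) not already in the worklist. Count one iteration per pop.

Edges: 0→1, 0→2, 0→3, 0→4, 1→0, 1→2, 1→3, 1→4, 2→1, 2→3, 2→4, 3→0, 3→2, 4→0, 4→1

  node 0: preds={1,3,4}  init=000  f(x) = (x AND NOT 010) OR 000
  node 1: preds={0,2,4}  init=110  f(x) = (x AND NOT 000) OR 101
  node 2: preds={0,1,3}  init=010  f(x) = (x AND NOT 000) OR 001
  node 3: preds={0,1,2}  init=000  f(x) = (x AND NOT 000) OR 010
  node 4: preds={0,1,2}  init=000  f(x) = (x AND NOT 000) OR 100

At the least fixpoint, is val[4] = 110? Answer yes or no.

no

Iteration log — 10 steps:
  step 1. node 0  ⊔preds=110  new=100  old=000  +wl: 
  step 2. node 1  ⊔preds=110  new=111  old=110  +wl: 0
  step 3. node 2  ⊔preds=111  new=111  old=010  +wl: 1
  step 4. node 3  ⊔preds=111  new=111  old=000  +wl: 2
  step 5. node 4  ⊔preds=111  new=111  old=000  +wl: 
  step 6. node 0  ⊔preds=111  new=101  old=100  +wl: 3,4
  step 7. node 1  ⊔preds=111  new=111  stable
  step 8. node 2  ⊔preds=111  new=111  stable
  step 9. node 3  ⊔preds=111  new=111  stable
  step 10. node 4  ⊔preds=111  new=111  stable

Least fixpoint reached:
  node 0: 101
  node 1: 111
  node 2: 111
  node 3: 111
  node 4: 111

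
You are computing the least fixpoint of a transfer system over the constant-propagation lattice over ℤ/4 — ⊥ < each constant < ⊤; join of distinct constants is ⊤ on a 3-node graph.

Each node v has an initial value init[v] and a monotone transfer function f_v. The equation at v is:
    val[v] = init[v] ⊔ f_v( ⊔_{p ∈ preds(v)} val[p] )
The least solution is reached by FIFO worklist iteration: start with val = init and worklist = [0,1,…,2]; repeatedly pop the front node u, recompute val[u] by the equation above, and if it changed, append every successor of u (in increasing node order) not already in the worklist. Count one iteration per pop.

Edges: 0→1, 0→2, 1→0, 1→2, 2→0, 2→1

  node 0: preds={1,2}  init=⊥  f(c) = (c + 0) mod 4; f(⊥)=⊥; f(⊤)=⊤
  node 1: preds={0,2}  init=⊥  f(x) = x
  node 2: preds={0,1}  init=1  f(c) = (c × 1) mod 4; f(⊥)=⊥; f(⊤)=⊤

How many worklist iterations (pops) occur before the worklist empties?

4

Worklist (4 pops):
  #1 pop 0: in=1 → 1 (was ⊥); enqueue []
  #2 pop 1: in=1 → 1 (was ⊥); enqueue [0]
  #3 pop 2: in=1 → 1 (no change)
  #4 pop 0: in=1 → 1 (no change)

Fixpoint:
  val[0] = 1
  val[1] = 1
  val[2] = 1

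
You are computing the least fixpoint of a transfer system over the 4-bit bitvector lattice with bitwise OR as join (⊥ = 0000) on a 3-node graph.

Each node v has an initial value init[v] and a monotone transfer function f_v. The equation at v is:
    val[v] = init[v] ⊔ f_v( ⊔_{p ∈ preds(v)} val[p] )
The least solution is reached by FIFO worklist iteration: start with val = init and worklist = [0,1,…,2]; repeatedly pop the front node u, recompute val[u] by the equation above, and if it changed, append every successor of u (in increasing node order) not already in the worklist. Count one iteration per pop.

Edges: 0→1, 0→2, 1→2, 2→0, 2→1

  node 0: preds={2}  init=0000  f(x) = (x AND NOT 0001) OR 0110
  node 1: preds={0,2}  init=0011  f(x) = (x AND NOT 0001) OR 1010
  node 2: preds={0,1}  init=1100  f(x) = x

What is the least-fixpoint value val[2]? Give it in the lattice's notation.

Trace (5 dequeues):
  [1] u=0 | in 1100 | out 1110 | prev 0000 | push {}
  [2] u=1 | in 1110 | out 1111 | prev 0011 | push {}
  [3] u=2 | in 1111 | out 1111 | prev 1100 | push {0,1}
  [4] u=0 | in 1111 | out 1110 | ==
  [5] u=1 | in 1111 | out 1111 | ==

Converged values:
  [0] 1110
  [1] 1111
  [2] 1111

1111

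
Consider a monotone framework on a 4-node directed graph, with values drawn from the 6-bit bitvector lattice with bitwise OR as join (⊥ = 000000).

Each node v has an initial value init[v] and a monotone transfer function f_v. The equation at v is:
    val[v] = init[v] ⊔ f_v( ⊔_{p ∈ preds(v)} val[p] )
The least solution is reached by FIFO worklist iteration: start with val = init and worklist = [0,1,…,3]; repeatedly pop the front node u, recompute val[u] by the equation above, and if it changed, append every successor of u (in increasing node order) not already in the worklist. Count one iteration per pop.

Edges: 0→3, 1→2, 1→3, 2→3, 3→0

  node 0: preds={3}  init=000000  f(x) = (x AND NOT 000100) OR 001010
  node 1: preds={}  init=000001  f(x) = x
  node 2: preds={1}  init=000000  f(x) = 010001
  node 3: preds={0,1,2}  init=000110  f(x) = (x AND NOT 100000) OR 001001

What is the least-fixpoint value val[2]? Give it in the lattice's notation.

Iteration log — 6 steps:
  step 1. node 0  ⊔preds=000110  new=001010  old=000000  +wl: 
  step 2. node 1  ⊔preds=000000  new=000001  stable
  step 3. node 2  ⊔preds=000001  new=010001  old=000000  +wl: 
  step 4. node 3  ⊔preds=011011  new=011111  old=000110  +wl: 0
  step 5. node 0  ⊔preds=011111  new=011011  old=001010  +wl: 3
  step 6. node 3  ⊔preds=011011  new=011111  stable

Least fixpoint reached:
  node 0: 011011
  node 1: 000001
  node 2: 010001
  node 3: 011111

010001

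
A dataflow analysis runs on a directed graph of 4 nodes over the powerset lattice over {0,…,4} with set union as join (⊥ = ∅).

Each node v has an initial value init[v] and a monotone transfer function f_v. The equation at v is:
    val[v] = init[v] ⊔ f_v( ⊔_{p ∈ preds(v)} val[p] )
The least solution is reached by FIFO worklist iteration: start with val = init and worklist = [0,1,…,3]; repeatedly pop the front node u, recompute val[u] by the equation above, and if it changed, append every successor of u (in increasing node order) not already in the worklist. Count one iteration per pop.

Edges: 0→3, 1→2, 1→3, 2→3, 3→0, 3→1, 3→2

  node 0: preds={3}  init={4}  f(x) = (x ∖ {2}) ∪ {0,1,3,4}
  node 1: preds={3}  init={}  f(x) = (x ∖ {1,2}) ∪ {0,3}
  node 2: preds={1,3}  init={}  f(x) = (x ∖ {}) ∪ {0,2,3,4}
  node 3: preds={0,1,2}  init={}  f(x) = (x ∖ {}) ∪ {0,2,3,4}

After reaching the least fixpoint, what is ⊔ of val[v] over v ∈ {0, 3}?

Worklist (8 pops):
  #1 pop 0: in={} → {0,1,3,4} (was {4}); enqueue []
  #2 pop 1: in={} → {0,3} (was {}); enqueue []
  #3 pop 2: in={0,3} → {0,2,3,4} (was {}); enqueue []
  #4 pop 3: in={0,1,2,3,4} → {0,1,2,3,4} (was {}); enqueue [0,1,2]
  #5 pop 0: in={0,1,2,3,4} → {0,1,3,4} (no change)
  #6 pop 1: in={0,1,2,3,4} → {0,3,4} (was {0,3}); enqueue [3]
  #7 pop 2: in={0,1,2,3,4} → {0,1,2,3,4} (was {0,2,3,4}); enqueue []
  #8 pop 3: in={0,1,2,3,4} → {0,1,2,3,4} (no change)

Fixpoint:
  val[0] = {0,1,3,4}
  val[1] = {0,3,4}
  val[2] = {0,1,2,3,4}
  val[3] = {0,1,2,3,4}

{0,1,2,3,4}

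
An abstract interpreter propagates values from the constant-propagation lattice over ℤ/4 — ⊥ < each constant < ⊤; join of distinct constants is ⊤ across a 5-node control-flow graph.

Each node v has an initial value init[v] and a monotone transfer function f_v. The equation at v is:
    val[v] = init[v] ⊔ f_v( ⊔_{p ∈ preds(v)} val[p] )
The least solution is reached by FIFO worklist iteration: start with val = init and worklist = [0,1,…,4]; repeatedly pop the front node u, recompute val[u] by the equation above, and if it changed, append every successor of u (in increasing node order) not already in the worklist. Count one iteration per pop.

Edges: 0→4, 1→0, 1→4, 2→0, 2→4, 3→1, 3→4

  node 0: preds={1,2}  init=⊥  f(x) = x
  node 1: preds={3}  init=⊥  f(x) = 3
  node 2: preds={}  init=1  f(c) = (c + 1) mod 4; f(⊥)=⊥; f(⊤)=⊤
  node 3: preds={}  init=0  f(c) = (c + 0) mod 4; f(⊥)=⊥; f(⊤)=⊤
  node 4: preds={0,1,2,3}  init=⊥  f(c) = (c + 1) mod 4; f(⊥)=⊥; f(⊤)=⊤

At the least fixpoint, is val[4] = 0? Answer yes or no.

no

Worklist (7 pops):
  #1 pop 0: in=1 → 1 (was ⊥); enqueue []
  #2 pop 1: in=0 → 3 (was ⊥); enqueue [0]
  #3 pop 2: in=⊥ → 1 (no change)
  #4 pop 3: in=⊥ → 0 (no change)
  #5 pop 4: in=⊤ → ⊤ (was ⊥); enqueue []
  #6 pop 0: in=⊤ → ⊤ (was 1); enqueue [4]
  #7 pop 4: in=⊤ → ⊤ (no change)

Fixpoint:
  val[0] = ⊤
  val[1] = 3
  val[2] = 1
  val[3] = 0
  val[4] = ⊤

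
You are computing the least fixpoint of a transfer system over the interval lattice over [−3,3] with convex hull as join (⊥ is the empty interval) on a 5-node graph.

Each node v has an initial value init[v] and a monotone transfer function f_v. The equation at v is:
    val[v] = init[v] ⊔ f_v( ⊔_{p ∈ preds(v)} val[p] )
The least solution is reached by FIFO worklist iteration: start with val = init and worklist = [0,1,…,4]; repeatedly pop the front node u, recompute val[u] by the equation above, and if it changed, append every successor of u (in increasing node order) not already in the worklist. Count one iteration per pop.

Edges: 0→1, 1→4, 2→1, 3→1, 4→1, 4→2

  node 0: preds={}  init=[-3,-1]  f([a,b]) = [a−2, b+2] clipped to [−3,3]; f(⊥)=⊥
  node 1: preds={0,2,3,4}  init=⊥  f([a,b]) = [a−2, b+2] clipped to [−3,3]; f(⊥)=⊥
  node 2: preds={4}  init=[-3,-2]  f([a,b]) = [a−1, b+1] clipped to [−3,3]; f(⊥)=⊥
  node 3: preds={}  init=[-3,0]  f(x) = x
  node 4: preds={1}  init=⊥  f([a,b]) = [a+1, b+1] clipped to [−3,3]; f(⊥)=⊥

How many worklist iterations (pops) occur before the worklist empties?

Trace (9 dequeues):
  [1] u=0 | in ⊥ | out [-3,-1] | ==
  [2] u=1 | in [-3,0] | out [-3,2] | prev ⊥ | push {}
  [3] u=2 | in ⊥ | out [-3,-2] | ==
  [4] u=3 | in ⊥ | out [-3,0] | ==
  [5] u=4 | in [-3,2] | out [-2,3] | prev ⊥ | push {1,2}
  [6] u=1 | in [-3,3] | out [-3,3] | prev [-3,2] | push {4}
  [7] u=2 | in [-2,3] | out [-3,3] | prev [-3,-2] | push {1}
  [8] u=4 | in [-3,3] | out [-2,3] | ==
  [9] u=1 | in [-3,3] | out [-3,3] | ==

Converged values:
  [0] [-3,-1]
  [1] [-3,3]
  [2] [-3,3]
  [3] [-3,0]
  [4] [-2,3]

9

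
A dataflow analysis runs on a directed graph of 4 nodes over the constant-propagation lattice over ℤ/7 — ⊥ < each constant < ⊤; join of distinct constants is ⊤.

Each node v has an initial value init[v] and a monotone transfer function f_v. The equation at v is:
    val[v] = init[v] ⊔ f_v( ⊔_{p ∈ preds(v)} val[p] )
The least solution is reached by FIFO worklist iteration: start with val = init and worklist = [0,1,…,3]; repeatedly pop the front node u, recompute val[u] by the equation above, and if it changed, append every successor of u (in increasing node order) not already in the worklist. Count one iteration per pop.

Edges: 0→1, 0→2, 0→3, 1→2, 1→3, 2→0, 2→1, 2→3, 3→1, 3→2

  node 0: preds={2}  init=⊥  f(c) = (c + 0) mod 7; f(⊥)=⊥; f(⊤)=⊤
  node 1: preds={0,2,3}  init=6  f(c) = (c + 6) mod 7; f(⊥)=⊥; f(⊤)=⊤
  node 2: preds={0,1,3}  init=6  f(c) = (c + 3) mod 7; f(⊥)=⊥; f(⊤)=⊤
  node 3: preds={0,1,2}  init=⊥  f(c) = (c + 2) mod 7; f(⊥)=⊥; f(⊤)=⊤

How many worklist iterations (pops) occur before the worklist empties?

8

Worklist (8 pops):
  #1 pop 0: in=6 → 6 (was ⊥); enqueue []
  #2 pop 1: in=6 → ⊤ (was 6); enqueue []
  #3 pop 2: in=⊤ → ⊤ (was 6); enqueue [0,1]
  #4 pop 3: in=⊤ → ⊤ (was ⊥); enqueue [2]
  #5 pop 0: in=⊤ → ⊤ (was 6); enqueue [3]
  #6 pop 1: in=⊤ → ⊤ (no change)
  #7 pop 2: in=⊤ → ⊤ (no change)
  #8 pop 3: in=⊤ → ⊤ (no change)

Fixpoint:
  val[0] = ⊤
  val[1] = ⊤
  val[2] = ⊤
  val[3] = ⊤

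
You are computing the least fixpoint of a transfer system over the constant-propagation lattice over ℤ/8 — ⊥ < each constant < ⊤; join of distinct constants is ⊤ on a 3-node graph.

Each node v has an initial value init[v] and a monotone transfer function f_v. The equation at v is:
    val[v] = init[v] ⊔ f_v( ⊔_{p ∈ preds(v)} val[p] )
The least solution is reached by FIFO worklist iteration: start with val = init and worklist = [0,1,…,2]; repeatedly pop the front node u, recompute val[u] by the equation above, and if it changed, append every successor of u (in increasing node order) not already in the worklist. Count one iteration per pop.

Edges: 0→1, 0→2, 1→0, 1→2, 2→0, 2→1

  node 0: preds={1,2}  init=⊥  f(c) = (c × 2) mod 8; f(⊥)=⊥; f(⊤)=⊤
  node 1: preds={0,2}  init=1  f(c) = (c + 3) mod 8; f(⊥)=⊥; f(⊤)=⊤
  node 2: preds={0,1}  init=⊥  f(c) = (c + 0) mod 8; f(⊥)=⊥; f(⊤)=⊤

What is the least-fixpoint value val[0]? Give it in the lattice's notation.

Iteration log — 6 steps:
  step 1. node 0  ⊔preds=1  new=2  old=⊥  +wl: 
  step 2. node 1  ⊔preds=2  new=⊤  old=1  +wl: 0
  step 3. node 2  ⊔preds=⊤  new=⊤  old=⊥  +wl: 1
  step 4. node 0  ⊔preds=⊤  new=⊤  old=2  +wl: 2
  step 5. node 1  ⊔preds=⊤  new=⊤  stable
  step 6. node 2  ⊔preds=⊤  new=⊤  stable

Least fixpoint reached:
  node 0: ⊤
  node 1: ⊤
  node 2: ⊤

⊤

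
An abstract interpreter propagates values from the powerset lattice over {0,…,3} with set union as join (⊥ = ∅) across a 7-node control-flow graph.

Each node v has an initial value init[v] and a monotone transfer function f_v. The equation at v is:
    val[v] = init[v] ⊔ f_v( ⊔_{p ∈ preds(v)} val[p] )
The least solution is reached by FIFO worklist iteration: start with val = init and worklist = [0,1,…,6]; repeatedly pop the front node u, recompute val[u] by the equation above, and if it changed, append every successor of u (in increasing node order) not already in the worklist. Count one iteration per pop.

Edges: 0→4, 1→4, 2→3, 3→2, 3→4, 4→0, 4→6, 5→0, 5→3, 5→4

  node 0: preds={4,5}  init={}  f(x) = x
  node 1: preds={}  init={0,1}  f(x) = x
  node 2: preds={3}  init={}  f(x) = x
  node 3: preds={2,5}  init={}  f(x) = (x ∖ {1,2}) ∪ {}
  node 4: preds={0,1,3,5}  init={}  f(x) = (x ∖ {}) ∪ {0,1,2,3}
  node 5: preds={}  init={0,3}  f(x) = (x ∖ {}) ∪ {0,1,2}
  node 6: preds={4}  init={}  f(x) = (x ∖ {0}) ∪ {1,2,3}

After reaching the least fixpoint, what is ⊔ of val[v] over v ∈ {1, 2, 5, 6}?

Trace (11 dequeues):
  [1] u=0 | in {0,3} | out {0,3} | prev {} | push {}
  [2] u=1 | in {} | out {0,1} | ==
  [3] u=2 | in {} | out {} | ==
  [4] u=3 | in {0,3} | out {0,3} | prev {} | push {2}
  [5] u=4 | in {0,1,3} | out {0,1,2,3} | prev {} | push {0}
  [6] u=5 | in {} | out {0,1,2,3} | prev {0,3} | push {3,4}
  [7] u=6 | in {0,1,2,3} | out {1,2,3} | prev {} | push {}
  [8] u=2 | in {0,3} | out {0,3} | prev {} | push {}
  [9] u=0 | in {0,1,2,3} | out {0,1,2,3} | prev {0,3} | push {}
  [10] u=3 | in {0,1,2,3} | out {0,3} | ==
  [11] u=4 | in {0,1,2,3} | out {0,1,2,3} | ==

Converged values:
  [0] {0,1,2,3}
  [1] {0,1}
  [2] {0,3}
  [3] {0,3}
  [4] {0,1,2,3}
  [5] {0,1,2,3}
  [6] {1,2,3}

{0,1,2,3}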